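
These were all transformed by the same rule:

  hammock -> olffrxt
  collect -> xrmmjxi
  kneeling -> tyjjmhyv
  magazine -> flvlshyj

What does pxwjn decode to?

Treating letters as 0–25, the rule is x ↦ 19x + 11 (mod 26).
Undoing it on pxwjn: p(15)→11·(15−11)≡18=s; x(23)→11·(23−11)≡2=c; w(22)→11·(22−11)≡17=r; j(9)→11·(9−11)≡4=e; n(13)→11·(13−11)≡22=w (all mod 26).

screw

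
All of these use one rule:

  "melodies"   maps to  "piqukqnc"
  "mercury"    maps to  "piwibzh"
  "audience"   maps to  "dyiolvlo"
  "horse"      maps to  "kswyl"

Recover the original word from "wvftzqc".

transit

The shift increases by 1 at each position, starting from +3: 3, 4, 5, ….
Undoing it on wvftzqc: w−3=t, v−4=r, f−5=a, t−6=n, z−7=s, q−8=i, c−9=t.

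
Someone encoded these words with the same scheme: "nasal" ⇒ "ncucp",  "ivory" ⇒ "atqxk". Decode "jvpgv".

The output letters match the input read backwards, each shifted +2: nasal reversed is lasan. The word is reversed, then every letter is shifted forward by 2.
Undoing it on jvpgv: shift back: j−2=h, v−2=t, p−2=n, g−2=e, v−2=t → htnet; then reverse → tenth.

tenth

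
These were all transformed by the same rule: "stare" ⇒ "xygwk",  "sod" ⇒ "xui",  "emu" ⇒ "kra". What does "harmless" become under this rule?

The rule splits by letter class: vowels +6, consonants +5.
Applying it to harmless: h(cons)+5=m, a(vowel)+6=g, r(cons)+5=w, m(cons)+5=r, l(cons)+5=q, e(vowel)+6=k, s(cons)+5=x, s(cons)+5=x.

mgwrqkxx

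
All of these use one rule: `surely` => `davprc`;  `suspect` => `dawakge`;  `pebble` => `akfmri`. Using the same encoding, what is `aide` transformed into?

Shifts by position in surely: pos 0: s→d (+11), pos 1: u→a (+6), pos 2: r→v (+4), pos 3: e→p (+11), pos 4: l→r (+6), pos 5: y→c (+4) — repeating every 3. A repeating key of period 3 is used — shifts +11, +6, +4 over and over.
For aide: a+11=l, i+6=o, d+4=h, e+11=p.

lohp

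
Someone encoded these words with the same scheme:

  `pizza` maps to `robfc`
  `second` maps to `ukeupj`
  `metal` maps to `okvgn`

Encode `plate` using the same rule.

rrczg

Shifts by position in pizza: pos 0: p→r (+2), pos 1: i→o (+6), pos 2: z→b (+2), pos 3: z→f (+6) — repeating every 2. The shifts repeat in a cycle of length 2: positions 0,1,… shift by +2, +6, then the pattern repeats.
Applying it to plate: p+2=r, l+6=r, a+2=c, t+6=z, e+2=g.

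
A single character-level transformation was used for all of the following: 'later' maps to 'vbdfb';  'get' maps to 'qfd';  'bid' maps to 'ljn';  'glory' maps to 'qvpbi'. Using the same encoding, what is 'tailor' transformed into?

dbjvpb

Two shifts are in play — +1 for a/e/i/o/u, +10 for every other letter.
For tailor: t(cons)+10=d, a(vowel)+1=b, i(vowel)+1=j, l(cons)+10=v, o(vowel)+1=p, r(cons)+10=b.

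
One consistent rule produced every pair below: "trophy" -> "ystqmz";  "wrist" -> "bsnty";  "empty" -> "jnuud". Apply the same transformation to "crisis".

Shifts by position in trophy: pos 0: t→y (+5), pos 1: r→s (+1), pos 2: o→t (+5), pos 3: p→q (+1) — repeating every 2. A repeating key of period 2 is used — shifts +5, +1 over and over.
For crisis: c+5=h, r+1=s, i+5=n, s+1=t, i+5=n, s+1=t.

hsntnt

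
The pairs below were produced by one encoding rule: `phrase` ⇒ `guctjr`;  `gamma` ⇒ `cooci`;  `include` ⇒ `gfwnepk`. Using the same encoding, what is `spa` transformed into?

cru

The output letters match the input read backwards, each shifted +2: phrase reversed is esarhp. Read the word backwards and shift each letter +2.
On spa: reverse → aps; then shift: a+2=c, p+2=r, s+2=u.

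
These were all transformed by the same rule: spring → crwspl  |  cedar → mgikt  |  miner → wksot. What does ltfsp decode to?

Shifts by position in spring: pos 0: s→c (+10), pos 1: p→r (+2), pos 2: r→w (+5), pos 3: i→s (+10), pos 4: n→p (+2), pos 5: g→l (+5) — repeating every 3. The shifts repeat in a cycle of length 3: positions 0,1,… shift by +10, +2, +5, then the pattern repeats.
Undoing it on ltfsp: l−10=b, t−2=r, f−5=a, s−10=i, p−2=n.

brain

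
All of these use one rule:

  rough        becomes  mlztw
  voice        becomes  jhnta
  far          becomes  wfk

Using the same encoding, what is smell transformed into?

The output letters match the input read backwards, each shifted +5: rough reversed is hguor. Two steps: reverse the string, then apply a Caesar shift of +5.
For smell: reverse → llems; then shift: l+5=q, l+5=q, e+5=j, m+5=r, s+5=x.

qqjrx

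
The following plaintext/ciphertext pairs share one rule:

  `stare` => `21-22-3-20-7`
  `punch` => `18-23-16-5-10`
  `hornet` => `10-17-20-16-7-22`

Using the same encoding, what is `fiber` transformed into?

s is letter #19 and maps to 21: an offset of 2. Letters become their 1-based position plus 2 (so a→3, b→4, …).
On fiber: f=6→8, i=9→11, b=2→4, e=5→7, r=18→20.

8-11-4-7-20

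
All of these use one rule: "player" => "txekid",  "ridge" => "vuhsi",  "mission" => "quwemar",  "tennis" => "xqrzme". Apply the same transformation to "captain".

Shifts by position in player: pos 0: p→t (+4), pos 1: l→x (+12), pos 2: a→e (+4), pos 3: y→k (+12) — repeating every 2. It's a Vigenère-style cipher with numeric key [4,12]: position i shifts by key[i mod 2].
On captain: c+4=g, a+12=m, p+4=t, t+12=f, a+4=e, i+12=u, n+4=r.

gmtfeur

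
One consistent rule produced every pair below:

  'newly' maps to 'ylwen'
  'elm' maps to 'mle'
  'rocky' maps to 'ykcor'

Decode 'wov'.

vow

The output letters match the input read backwards: newly reversed is ylwen. The word is simply reversed.
Undoing it on wov: then reverse → vow.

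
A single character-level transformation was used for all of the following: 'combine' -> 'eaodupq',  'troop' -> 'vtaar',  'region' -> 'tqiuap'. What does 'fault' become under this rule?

hmgnv

The rule splits by letter class: vowels +12, consonants +2.
On fault: f(cons)+2=h, a(vowel)+12=m, u(vowel)+12=g, l(cons)+2=n, t(cons)+2=v.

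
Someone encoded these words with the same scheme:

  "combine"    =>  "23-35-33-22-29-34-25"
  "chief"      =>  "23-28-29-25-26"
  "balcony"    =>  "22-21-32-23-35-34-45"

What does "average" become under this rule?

21-42-25-38-21-27-25

c is letter #3 and maps to 23: an offset of 20. The number is (letter's place in the alphabet, a=1) + 20.
For average: a=1→21, v=22→42, e=5→25, r=18→38, a=1→21, g=7→27, e=5→25.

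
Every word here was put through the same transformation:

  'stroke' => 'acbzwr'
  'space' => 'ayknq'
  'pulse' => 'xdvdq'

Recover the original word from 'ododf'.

In stroke: s→a is +8, t→c is +9, r→b is +10, o→z is +11 — the shift increases by 1 each position. The shift increases by 1 at each position, starting from +8: 8, 9, 10, ….
Decoding ododf: o−8=g, d−9=u, o−10=e, d−11=s, f−12=t.

guest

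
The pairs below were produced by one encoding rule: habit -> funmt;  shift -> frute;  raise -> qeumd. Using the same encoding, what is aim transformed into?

yum

The word is reversed, then every letter is shifted forward by 12.
Applying it to aim: reverse → mia; then shift: m+12=y, i+12=u, a+12=m.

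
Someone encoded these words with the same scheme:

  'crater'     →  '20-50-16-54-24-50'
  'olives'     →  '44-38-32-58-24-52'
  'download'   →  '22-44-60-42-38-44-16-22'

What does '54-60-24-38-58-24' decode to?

twelve

c(#3)→20 and r(#18)→50: differences scale by 2, so n = 2·pos + 14. The formula is n = 2×(alphabet index, a=1) + 14.
Undoing it on 54-60-24-38-58-24: 54→(54−14)÷2=20=t, 60→(60−14)÷2=23=w, 24→(24−14)÷2=5=e, 38→(38−14)÷2=12=l, 58→(58−14)÷2=22=v, 24→(24−14)÷2=5=e.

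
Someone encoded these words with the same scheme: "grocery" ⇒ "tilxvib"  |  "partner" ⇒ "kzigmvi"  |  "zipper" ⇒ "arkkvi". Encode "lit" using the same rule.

org

Each pair mirrors across the alphabet (g↔t, r↔i, o↔l): positions sum to 25. Letters are reflected about the middle of the alphabet (position → 25−position): Atbash.
On lit: l↔o, i↔r, t↔g.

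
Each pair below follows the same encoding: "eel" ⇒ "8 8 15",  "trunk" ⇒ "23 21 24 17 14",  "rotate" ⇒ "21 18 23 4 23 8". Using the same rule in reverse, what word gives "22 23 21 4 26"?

straw

e is letter #5 and maps to 8: an offset of 3. The number is (letter's place in the alphabet, a=1) + 3.
Undoing it on 22 23 21 4 26: 22→(22−3)÷1=19=s, 23→(23−3)÷1=20=t, 21→(21−3)÷1=18=r, 4→(4−3)÷1=1=a, 26→(26−3)÷1=23=w.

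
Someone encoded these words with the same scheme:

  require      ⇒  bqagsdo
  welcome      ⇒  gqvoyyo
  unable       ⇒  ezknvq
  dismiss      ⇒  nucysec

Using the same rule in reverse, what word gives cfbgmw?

It's a Vigenère-style cipher with numeric key [10,12]: position i shifts by key[i mod 2].
Reversing it on cfbgmw: c−10=s, f−12=t, b−10=r, g−12=u, m−10=c, w−12=k.

struck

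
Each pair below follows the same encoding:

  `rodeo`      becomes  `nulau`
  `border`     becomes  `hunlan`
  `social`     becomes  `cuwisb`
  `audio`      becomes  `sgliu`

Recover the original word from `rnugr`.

trout

Each letter's alphabet position (a=0..z=25) is mapped through 15·x+18 mod 26 — an affine cipher.
Reversing it on rnugr: r(17)→7·(17−18)≡19=t; n(13)→7·(13−18)≡17=r; u(20)→7·(20−18)≡14=o; g(6)→7·(6−18)≡20=u; r(17)→7·(17−18)≡19=t (all mod 26).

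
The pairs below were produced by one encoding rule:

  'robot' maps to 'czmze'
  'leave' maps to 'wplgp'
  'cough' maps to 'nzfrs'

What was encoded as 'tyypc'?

inner

It's a constant shift of +11 (ROT11).
Decoding tyypc: t−11=i, y−11=n, y−11=n, p−11=e, c−11=r.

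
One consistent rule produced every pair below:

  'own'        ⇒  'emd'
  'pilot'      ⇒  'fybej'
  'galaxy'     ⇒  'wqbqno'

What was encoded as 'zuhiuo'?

jersey

It's a constant shift of +16 (ROT16).
Undoing it on zuhiuo: z−16=j, u−16=e, h−16=r, i−16=s, u−16=e, o−16=y.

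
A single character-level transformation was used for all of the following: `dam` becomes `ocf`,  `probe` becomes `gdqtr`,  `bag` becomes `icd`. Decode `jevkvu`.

stitch

The word is reversed, then every letter is shifted forward by 2.
Decoding jevkvu: shift back: j−2=h, e−2=c, v−2=t, k−2=i, v−2=t, u−2=s → hctits; then reverse → stitch.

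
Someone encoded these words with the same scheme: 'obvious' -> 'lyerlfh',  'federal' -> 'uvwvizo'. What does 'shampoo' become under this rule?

Each pair mirrors across the alphabet (o↔l, b↔y, v↔e): positions sum to 25. This is the alphabet-reversal cipher (Atbash): a becomes z, b becomes y, etc.
On shampoo: s↔h, h↔s, a↔z, m↔n, p↔k, o↔l, o↔l.

hsznkll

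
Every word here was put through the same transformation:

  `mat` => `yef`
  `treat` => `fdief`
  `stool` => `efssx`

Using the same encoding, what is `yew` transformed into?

The shift depends on letter class: consonant m→y is +12, but vowel a→e is +4. The rule splits by letter class: vowels +4, consonants +12.
Applying it to yew: y(cons)+12=k, e(vowel)+4=i, w(cons)+12=i.

kii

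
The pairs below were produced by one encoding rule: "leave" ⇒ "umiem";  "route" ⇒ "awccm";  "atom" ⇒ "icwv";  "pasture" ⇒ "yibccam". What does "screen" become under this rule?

blammw

The shift depends on letter class: consonant l→u is +9, but vowel e→m is +8. Vowels shift forward by 8 and consonants shift forward by 9.
For screen: s(cons)+9=b, c(cons)+9=l, r(cons)+9=a, e(vowel)+8=m, e(vowel)+8=m, n(cons)+9=w.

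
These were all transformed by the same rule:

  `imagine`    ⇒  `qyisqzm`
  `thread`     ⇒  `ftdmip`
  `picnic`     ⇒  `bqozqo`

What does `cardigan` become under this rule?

Two shifts are in play — +8 for a/e/i/o/u, +12 for every other letter.
For cardigan: c(cons)+12=o, a(vowel)+8=i, r(cons)+12=d, d(cons)+12=p, i(vowel)+8=q, g(cons)+12=s, a(vowel)+8=i, n(cons)+12=z.

oidpqsiz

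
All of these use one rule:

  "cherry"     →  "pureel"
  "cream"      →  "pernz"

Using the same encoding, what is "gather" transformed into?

tngure

Compare letters: c→p is +13, h→u is +13, e→r is +13 — a constant shift. It's a constant shift of +13 (ROT13).
Applying it to gather: g+13=t, a+13=n, t+13=g, h+13=u, e+13=r, r+13=e.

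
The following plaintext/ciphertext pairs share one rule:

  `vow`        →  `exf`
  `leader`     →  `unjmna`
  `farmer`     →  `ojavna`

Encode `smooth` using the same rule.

Each letter is shifted forward by 9 in the alphabet (a Caesar shift of +9).
On smooth: s+9=b, m+9=v, o+9=x, o+9=x, t+9=c, h+9=q.

bvxxcq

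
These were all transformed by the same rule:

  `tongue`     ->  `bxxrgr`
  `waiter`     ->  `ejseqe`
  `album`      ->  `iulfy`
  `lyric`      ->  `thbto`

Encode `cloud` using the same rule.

kuyfp

Letter i (0-indexed) is shifted by i+8, so successive shifts are 8, 9, 10, ….
For cloud: c+8=k, l+9=u, o+10=y, u+11=f, d+12=p.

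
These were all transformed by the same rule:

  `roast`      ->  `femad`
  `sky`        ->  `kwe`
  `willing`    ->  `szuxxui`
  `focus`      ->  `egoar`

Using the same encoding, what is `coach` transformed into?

tomao

The word is reversed, then every letter is shifted forward by 12.
On coach: reverse → hcaoc; then shift: h+12=t, c+12=o, a+12=m, o+12=a, c+12=o.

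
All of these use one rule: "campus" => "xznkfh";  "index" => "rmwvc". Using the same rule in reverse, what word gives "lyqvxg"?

object

Each pair mirrors across the alphabet (c↔x, a↔z, m↔n): positions sum to 25. Letters are reflected about the middle of the alphabet (position → 25−position): Atbash.
Reversing it on lyqvxg: l↔o, y↔b, q↔j, v↔e, x↔c, g↔t.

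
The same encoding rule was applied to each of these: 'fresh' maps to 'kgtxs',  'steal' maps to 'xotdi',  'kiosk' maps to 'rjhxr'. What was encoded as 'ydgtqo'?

parent

f(5)→k(10) and r(17)→g(6) fit y≡17x+3 (mod 26); the inverse of 17 mod 26 is 23. Each letter's alphabet position (a=0..z=25) is mapped through 17·x+3 mod 26 — an affine cipher.
Reversing it on ydgtqo: y(24)→23·(24−3)≡15=p; d(3)→23·(3−3)≡0=a; g(6)→23·(6−3)≡17=r; t(19)→23·(19−3)≡4=e; q(16)→23·(16−3)≡13=n; o(14)→23·(14−3)≡19=t (all mod 26).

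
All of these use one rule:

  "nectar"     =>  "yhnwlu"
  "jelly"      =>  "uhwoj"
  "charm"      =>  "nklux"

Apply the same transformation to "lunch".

wxyfs

Shifts by position in nectar: pos 0: n→y (+11), pos 1: e→h (+3), pos 2: c→n (+11), pos 3: t→w (+3) — repeating every 2. A repeating key of period 2 is used — shifts +11, +3 over and over.
Applying it to lunch: l+11=w, u+3=x, n+11=y, c+3=f, h+11=s.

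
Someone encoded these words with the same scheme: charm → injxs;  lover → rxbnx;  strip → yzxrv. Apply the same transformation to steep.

yznnv

The rule splits by letter class: vowels +9, consonants +6.
For steep: s(cons)+6=y, t(cons)+6=z, e(vowel)+9=n, e(vowel)+9=n, p(cons)+6=v.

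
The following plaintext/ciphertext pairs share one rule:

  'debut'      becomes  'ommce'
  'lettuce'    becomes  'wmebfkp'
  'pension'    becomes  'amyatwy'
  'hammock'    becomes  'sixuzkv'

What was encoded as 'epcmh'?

Shifts by position in debut: pos 0: d→o (+11), pos 1: e→m (+8), pos 2: b→m (+11), pos 3: u→c (+8) — repeating every 2. It's a Vigenère-style cipher with numeric key [11,8]: position i shifts by key[i mod 2].
Undoing it on epcmh: e−11=t, p−8=h, c−11=r, m−8=e, h−11=w.

threw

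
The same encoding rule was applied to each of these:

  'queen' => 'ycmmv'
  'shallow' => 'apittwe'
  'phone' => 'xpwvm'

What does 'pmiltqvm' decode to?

headline

Compare letters: q→y is +8, u→c is +8, e→m is +8 — a constant shift. It's a constant shift of +8 (ROT8).
Undoing it on pmiltqvm: p−8=h, m−8=e, i−8=a, l−8=d, t−8=l, q−8=i, v−8=n, m−8=e.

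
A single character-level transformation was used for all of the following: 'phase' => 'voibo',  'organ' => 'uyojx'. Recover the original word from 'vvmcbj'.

In phase: p→v is +6, h→o is +7, a→i is +8, s→b is +9 — the shift increases by 1 each position. Each letter shifts forward by (position + 6), i.e. 6, 7, 8, … — the shift grows by one for each successive letter.
Undoing it on vvmcbj: v−6=p, v−7=o, m−8=e, c−9=t, b−10=r, j−11=y.

poetry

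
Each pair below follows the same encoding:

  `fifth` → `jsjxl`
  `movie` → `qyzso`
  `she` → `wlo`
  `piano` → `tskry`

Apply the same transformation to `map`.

The shift depends on letter class: consonant f→j is +4, but vowel i→s is +10. Two shifts are in play — +10 for a/e/i/o/u, +4 for every other letter.
On map: m(cons)+4=q, a(vowel)+10=k, p(cons)+4=t.

qkt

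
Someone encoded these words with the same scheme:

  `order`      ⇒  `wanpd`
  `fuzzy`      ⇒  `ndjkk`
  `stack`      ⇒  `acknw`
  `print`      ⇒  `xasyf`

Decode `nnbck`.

ferry

In order: o→w is +8, r→a is +9, d→n is +10, e→p is +11 — the shift increases by 1 each position. The shift increases by 1 at each position, starting from +8: 8, 9, 10, ….
Decoding nnbck: n−8=f, n−9=e, b−10=r, c−11=r, k−12=y.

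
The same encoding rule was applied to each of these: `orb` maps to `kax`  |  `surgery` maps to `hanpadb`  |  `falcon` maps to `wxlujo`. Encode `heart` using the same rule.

The output letters match the input read backwards, each shifted +9: orb reversed is bro. The word is reversed, then every letter is shifted forward by 9.
For heart: reverse → traeh; then shift: t+9=c, r+9=a, a+9=j, e+9=n, h+9=q.

cajnq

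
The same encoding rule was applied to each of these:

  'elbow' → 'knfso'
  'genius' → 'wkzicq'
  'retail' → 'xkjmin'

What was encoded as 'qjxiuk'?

Treating letters as 0–25, the rule is x ↦ 19x + 12 (mod 26).
Decoding qjxiuk: q(16)→11·(16−12)≡18=s; j(9)→11·(9−12)≡19=t; x(23)→11·(23−12)≡17=r; i(8)→11·(8−12)≡8=i; u(20)→11·(20−12)≡10=k; k(10)→11·(10−12)≡4=e (all mod 26).

strike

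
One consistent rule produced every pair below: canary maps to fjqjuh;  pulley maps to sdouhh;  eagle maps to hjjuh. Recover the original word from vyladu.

A repeating key of period 2 is used — shifts +3, +9 over and over.
Undoing it on vyladu: v−3=s, y−9=p, l−3=i, a−9=r, d−3=a, u−9=l.

spiral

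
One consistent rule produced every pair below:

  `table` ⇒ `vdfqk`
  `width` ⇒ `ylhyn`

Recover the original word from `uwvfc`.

straw

The shift increases by 1 at each position, starting from +2: 2, 3, 4, ….
Undoing it on uwvfc: u−2=s, w−3=t, v−4=r, f−5=a, c−6=w.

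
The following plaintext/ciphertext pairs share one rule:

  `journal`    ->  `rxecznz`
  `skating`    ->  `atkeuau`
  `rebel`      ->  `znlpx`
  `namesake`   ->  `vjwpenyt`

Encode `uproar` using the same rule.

In journal: j→r is +8, o→x is +9, u→e is +10, r→c is +11 — the shift increases by 1 each position. The shift increases by 1 at each position, starting from +8: 8, 9, 10, ….
On uproar: u+8=c, p+9=y, r+10=b, o+11=z, a+12=m, r+13=e.

cybzme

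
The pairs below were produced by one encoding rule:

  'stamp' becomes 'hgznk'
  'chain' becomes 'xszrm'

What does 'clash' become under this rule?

Each pair mirrors across the alphabet (s↔h, t↔g, a↔z): positions sum to 25. This is the alphabet-reversal cipher (Atbash): a becomes z, b becomes y, etc.
For clash: c↔x, l↔o, a↔z, s↔h, h↔s.

xozhs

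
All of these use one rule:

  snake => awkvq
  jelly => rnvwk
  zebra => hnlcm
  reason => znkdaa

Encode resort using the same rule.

znczdg

In snake: s→a is +8, n→w is +9, a→k is +10, k→v is +11 — the shift increases by 1 each position. The shift increases by 1 at each position, starting from +8: 8, 9, 10, ….
On resort: r+8=z, e+9=n, s+10=c, o+11=z, r+12=d, t+13=g.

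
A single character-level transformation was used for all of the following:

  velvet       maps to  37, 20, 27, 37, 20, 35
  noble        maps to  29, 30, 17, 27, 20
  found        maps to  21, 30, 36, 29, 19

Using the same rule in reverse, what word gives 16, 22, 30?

ago

v is letter #22 and maps to 37: an offset of 15. Each letter is replaced by its alphabet position (a=1..z=26) + 15.
Reversing it on 16, 22, 30: 16→(16−15)÷1=1=a, 22→(22−15)÷1=7=g, 30→(30−15)÷1=15=o.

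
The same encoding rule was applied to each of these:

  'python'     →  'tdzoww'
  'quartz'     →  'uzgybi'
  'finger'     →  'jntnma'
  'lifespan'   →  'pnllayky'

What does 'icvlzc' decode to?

expert

In python: p→t is +4, y→d is +5, t→z is +6, h→o is +7 — the shift increases by 1 each position. Each letter shifts forward by (position + 4), i.e. 4, 5, 6, … — the shift grows by one for each successive letter.
Reversing it on icvlzc: i−4=e, c−5=x, v−6=p, l−7=e, z−8=r, c−9=t.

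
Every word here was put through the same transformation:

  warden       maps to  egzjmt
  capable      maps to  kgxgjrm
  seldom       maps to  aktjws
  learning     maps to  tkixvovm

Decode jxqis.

brick

Shifts by position in warden: pos 0: w→e (+8), pos 1: a→g (+6), pos 2: r→z (+8), pos 3: d→j (+6) — repeating every 2. It's a Vigenère-style cipher with numeric key [8,6]: position i shifts by key[i mod 2].
Reversing it on jxqis: j−8=b, x−6=r, q−8=i, i−6=c, s−8=k.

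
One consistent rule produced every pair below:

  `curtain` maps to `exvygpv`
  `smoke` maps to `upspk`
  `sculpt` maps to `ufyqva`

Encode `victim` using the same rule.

xlgyot

In curtain: c→e is +2, u→x is +3, r→v is +4, t→y is +5 — the shift increases by 1 each position. Each letter shifts forward by (position + 2), i.e. 2, 3, 4, … — the shift grows by one for each successive letter.
For victim: v+2=x, i+3=l, c+4=g, t+5=y, i+6=o, m+7=t.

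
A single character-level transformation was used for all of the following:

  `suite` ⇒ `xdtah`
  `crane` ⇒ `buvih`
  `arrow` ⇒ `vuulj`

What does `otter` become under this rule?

laahu

Each letter's alphabet position (a=0..z=25) is mapped through 3·x+21 mod 26 — an affine cipher.
Applying it to otter: o(14)→3·14+21≡11=l; t(19)→3·19+21≡0=a; t(19)→3·19+21≡0=a; e(4)→3·4+21≡7=h; r(17)→3·17+21≡20=u (all mod 26).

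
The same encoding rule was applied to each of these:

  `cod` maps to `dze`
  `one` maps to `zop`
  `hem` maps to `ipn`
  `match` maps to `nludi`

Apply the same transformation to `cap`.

dlq

The shift depends on letter class: consonant c→d is +1, but vowel o→z is +11. Vowels shift forward by 11 and consonants shift forward by 1.
On cap: c(cons)+1=d, a(vowel)+11=l, p(cons)+1=q.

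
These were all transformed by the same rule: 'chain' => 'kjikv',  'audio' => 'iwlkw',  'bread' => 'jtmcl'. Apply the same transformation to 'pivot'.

xkdqb

Shifts by position in chain: pos 0: c→k (+8), pos 1: h→j (+2), pos 2: a→i (+8), pos 3: i→k (+2) — repeating every 2. The shifts repeat in a cycle of length 2: positions 0,1,… shift by +8, +2, then the pattern repeats.
For pivot: p+8=x, i+2=k, v+8=d, o+2=q, t+8=b.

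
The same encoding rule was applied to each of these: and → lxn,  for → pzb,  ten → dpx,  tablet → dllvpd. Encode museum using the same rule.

wfcpfw

The shift depends on letter class: consonant n→x is +10, but vowel a→l is +11. Vowels shift forward by 11 and consonants shift forward by 10.
For museum: m(cons)+10=w, u(vowel)+11=f, s(cons)+10=c, e(vowel)+11=p, u(vowel)+11=f, m(cons)+10=w.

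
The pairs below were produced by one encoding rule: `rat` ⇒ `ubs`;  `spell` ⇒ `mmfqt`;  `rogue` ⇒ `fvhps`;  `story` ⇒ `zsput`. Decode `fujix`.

white

Read the word backwards and shift each letter +1.
Reversing it on fujix: shift back: f−1=e, u−1=t, j−1=i, i−1=h, x−1=w → etihw; then reverse → white.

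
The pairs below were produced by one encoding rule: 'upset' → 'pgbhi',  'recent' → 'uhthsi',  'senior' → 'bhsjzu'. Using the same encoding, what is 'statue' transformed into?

Treating letters as 0–25, the rule is x ↦ 7x + 5 (mod 26).
Applying it to statue: s(18)→7·18+5≡1=b; t(19)→7·19+5≡8=i; a(0)→7·0+5≡5=f; t(19)→7·19+5≡8=i; u(20)→7·20+5≡15=p; e(4)→7·4+5≡7=h (all mod 26).

bifiph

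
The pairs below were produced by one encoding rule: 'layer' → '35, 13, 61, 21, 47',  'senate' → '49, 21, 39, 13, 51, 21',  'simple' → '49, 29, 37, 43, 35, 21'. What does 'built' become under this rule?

15, 53, 29, 35, 51

l(#12)→35 and a(#1)→13: differences scale by 2, so n = 2·pos + 11. With a=1..z=26, the number is 2·pos + 11.
On built: b=2→15, u=21→53, i=9→29, l=12→35, t=20→51.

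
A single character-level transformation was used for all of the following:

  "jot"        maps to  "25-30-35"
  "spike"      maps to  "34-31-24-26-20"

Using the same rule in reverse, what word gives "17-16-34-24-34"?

j is letter #10 and maps to 25: an offset of 15. Letters become their 1-based position plus 15 (so a→16, b→17, …).
Decoding 17-16-34-24-34: 17→(17−15)÷1=2=b, 16→(16−15)÷1=1=a, 34→(34−15)÷1=19=s, 24→(24−15)÷1=9=i, 34→(34−15)÷1=19=s.

basis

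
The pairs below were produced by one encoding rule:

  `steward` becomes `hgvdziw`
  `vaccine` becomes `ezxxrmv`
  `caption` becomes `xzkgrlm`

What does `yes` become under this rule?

Each pair mirrors across the alphabet (s↔h, t↔g, e↔v): positions sum to 25. Letters are reflected about the middle of the alphabet (position → 25−position): Atbash.
On yes: y↔b, e↔v, s↔h.

bvh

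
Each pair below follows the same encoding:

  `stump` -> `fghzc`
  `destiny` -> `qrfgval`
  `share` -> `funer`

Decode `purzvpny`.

chemical

Compare letters: s→f is +13, t→g is +13, u→h is +13 — a constant shift. Every letter moves 13 places later in the alphabet, wrapping around z→a.
Reversing it on purzvpny: p−13=c, u−13=h, r−13=e, z−13=m, v−13=i, p−13=c, n−13=a, y−13=l.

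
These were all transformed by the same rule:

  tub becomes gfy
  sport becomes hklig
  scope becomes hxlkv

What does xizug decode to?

craft

Letters are reflected about the middle of the alphabet (position → 25−position): Atbash.
Undoing it on xizug: x↔c, i↔r, z↔a, u↔f, g↔t.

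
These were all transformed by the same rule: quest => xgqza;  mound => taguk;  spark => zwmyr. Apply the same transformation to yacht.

The shift depends on letter class: consonant q→x is +7, but vowel u→g is +12. The rule splits by letter class: vowels +12, consonants +7.
Applying it to yacht: y(cons)+7=f, a(vowel)+12=m, c(cons)+7=j, h(cons)+7=o, t(cons)+7=a.

fmjoa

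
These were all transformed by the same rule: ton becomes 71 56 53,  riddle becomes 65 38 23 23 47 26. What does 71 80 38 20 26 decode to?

The formula is n = 3×(alphabet index, a=1) + 11.
Decoding 71 80 38 20 26: 71→(71−11)÷3=20=t, 80→(80−11)÷3=23=w, 38→(38−11)÷3=9=i, 20→(20−11)÷3=3=c, 26→(26−11)÷3=5=e.

twice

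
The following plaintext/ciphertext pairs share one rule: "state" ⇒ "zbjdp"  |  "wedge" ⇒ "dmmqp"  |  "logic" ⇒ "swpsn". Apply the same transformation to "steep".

zbnoa

The shift increases by 1 at each position, starting from +7: 7, 8, 9, ….
On steep: s+7=z, t+8=b, e+9=n, e+10=o, p+11=a.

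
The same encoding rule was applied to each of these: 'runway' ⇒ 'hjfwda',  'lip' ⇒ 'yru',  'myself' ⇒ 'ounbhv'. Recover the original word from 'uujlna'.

The output letters match the input read backwards, each shifted +9: runway reversed is yawnur. Two steps: reverse the string, then apply a Caesar shift of +9.
Reversing it on uujlna: shift back: u−9=l, u−9=l, j−9=a, l−9=c, n−9=e, a−9=r → llacer; then reverse → recall.

recall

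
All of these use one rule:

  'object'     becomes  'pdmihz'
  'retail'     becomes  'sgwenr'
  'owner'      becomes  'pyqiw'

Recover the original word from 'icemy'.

Letter i (0-indexed) is shifted by i+1, so successive shifts are 1, 2, 3, ….
Decoding icemy: i−1=h, c−2=a, e−3=b, m−4=i, y−5=t.

habit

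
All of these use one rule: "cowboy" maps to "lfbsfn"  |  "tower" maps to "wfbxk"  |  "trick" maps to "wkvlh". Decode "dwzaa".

c(2)→l(11) and o(14)→f(5) fit y≡19x+25 (mod 26); the inverse of 19 mod 26 is 11. Treating letters as 0–25, the rule is x ↦ 19x + 25 (mod 26).
Decoding dwzaa: d(3)→11·(3−25)≡18=s; w(22)→11·(22−25)≡19=t; z(25)→11·(25−25)≡0=a; a(0)→11·(0−25)≡11=l; a(0)→11·(0−25)≡11=l (all mod 26).

stall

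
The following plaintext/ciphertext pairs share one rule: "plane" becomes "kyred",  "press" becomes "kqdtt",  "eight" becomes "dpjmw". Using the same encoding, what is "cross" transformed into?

p(15)→k(10) and l(11)→y(24) fit y≡3x+17 (mod 26); the inverse of 3 mod 26 is 9. Treating letters as 0–25, the rule is x ↦ 3x + 17 (mod 26).
On cross: c(2)→3·2+17≡23=x; r(17)→3·17+17≡16=q; o(14)→3·14+17≡7=h; s(18)→3·18+17≡19=t; s(18)→3·18+17≡19=t (all mod 26).

xqhtt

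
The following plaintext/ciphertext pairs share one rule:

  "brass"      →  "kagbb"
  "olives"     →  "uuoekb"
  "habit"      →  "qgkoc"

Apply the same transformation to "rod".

aum

The shift depends on letter class: consonant b→k is +9, but vowel a→g is +6. Vowels shift forward by 6 and consonants shift forward by 9.
On rod: r(cons)+9=a, o(vowel)+6=u, d(cons)+9=m.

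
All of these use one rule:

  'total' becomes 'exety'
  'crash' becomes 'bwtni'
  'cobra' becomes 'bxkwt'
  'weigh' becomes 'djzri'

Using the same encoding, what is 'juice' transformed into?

qvzbj

t(19)→e(4) and o(14)→x(23) fit y≡17x+19 (mod 26); the inverse of 17 mod 26 is 23. Each letter's alphabet position (a=0..z=25) is mapped through 17·x+19 mod 26 — an affine cipher.
For juice: j(9)→17·9+19≡16=q; u(20)→17·20+19≡21=v; i(8)→17·8+19≡25=z; c(2)→17·2+19≡1=b; e(4)→17·4+19≡9=j (all mod 26).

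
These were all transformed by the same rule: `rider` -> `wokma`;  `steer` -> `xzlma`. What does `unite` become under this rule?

ztpbn

In rider: r→w is +5, i→o is +6, d→k is +7, e→m is +8 — the shift increases by 1 each position. Letter i (0-indexed) is shifted by i+5, so successive shifts are 5, 6, 7, ….
On unite: u+5=z, n+6=t, i+7=p, t+8=b, e+9=n.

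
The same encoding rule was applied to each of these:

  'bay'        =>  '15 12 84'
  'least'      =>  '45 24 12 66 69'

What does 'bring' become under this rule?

b(#2)→15 and a(#1)→12: differences scale by 3, so n = 3·pos + 9. Each letter becomes 3×(its alphabet position, a=1..z=26) + 9.
On bring: b=2→15, r=18→63, i=9→36, n=14→51, g=7→30.

15 63 36 51 30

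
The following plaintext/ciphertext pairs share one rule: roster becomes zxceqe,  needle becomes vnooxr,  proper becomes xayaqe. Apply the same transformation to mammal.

In roster: r→z is +8, o→x is +9, s→c is +10, t→e is +11 — the shift increases by 1 each position. Letter i (0-indexed) is shifted by i+8, so successive shifts are 8, 9, 10, ….
For mammal: m+8=u, a+9=j, m+10=w, m+11=x, a+12=m, l+13=y.

ujwxmy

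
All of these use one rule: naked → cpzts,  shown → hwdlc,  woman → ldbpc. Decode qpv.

bag

This is a Caesar cipher with shift 15.
Decoding qpv: q−15=b, p−15=a, v−15=g.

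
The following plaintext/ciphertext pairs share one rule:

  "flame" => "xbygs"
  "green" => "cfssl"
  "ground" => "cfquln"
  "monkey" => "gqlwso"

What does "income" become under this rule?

f(5)→x(23) and l(11)→b(1) fit y≡5x+24 (mod 26); the inverse of 5 mod 26 is 21. Treating letters as 0–25, the rule is x ↦ 5x + 24 (mod 26).
On income: i(8)→5·8+24≡12=m; n(13)→5·13+24≡11=l; c(2)→5·2+24≡8=i; o(14)→5·14+24≡16=q; m(12)→5·12+24≡6=g; e(4)→5·4+24≡18=s (all mod 26).

mliqgs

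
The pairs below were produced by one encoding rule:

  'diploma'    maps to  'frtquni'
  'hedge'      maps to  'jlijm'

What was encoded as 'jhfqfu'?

Read the word backwards and shift each letter +5.
Reversing it on jhfqfu: shift back: j−5=e, h−5=c, f−5=a, q−5=l, f−5=a, u−5=p → ecalap; then reverse → palace.

palace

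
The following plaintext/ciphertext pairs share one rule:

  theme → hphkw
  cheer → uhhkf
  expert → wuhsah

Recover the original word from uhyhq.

never

The output letters match the input read backwards, each shifted +3: theme reversed is emeht. The word is reversed, then every letter is shifted forward by 3.
Undoing it on uhyhq: shift back: u−3=r, h−3=e, y−3=v, h−3=e, q−3=n → reven; then reverse → never.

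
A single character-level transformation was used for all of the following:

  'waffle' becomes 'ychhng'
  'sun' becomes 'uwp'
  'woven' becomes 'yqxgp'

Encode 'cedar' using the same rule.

Compare letters: w→y is +2, a→c is +2, f→h is +2 — a constant shift. Each letter is shifted forward by 2 in the alphabet (a Caesar shift of +2).
Applying it to cedar: c+2=e, e+2=g, d+2=f, a+2=c, r+2=t.

egfct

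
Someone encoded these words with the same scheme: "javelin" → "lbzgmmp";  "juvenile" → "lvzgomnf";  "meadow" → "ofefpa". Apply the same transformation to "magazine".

Shifts by position in javelin: pos 0: j→l (+2), pos 1: a→b (+1), pos 2: v→z (+4), pos 3: e→g (+2), pos 4: l→m (+1), pos 5: i→m (+4) — repeating every 3. The shifts repeat in a cycle of length 3: positions 0,1,… shift by +2, +1, +4, then the pattern repeats.
For magazine: m+2=o, a+1=b, g+4=k, a+2=c, z+1=a, i+4=m, n+2=p, e+1=f.

obkcampf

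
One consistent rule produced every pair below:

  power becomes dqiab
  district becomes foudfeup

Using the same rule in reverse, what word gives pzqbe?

The output letters match the input read backwards, each shifted +12: power reversed is rewop. The word is reversed, then every letter is shifted forward by 12.
Undoing it on pzqbe: shift back: p−12=d, z−12=n, q−12=e, b−12=p, e−12=s → dneps; then reverse → spend.

spend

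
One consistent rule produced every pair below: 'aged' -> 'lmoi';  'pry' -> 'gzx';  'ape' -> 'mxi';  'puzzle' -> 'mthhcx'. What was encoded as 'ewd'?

Two steps: reverse the string, then apply a Caesar shift of +8.
Undoing it on ewd: shift back: e−8=w, w−8=o, d−8=v → wov; then reverse → vow.

vow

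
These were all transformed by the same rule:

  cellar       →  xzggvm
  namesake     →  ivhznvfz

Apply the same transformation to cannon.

xviiji

Each letter is shifted forward by 21 in the alphabet (a Caesar shift of +21).
On cannon: c+21=x, a+21=v, n+21=i, n+21=i, o+21=j, n+21=i.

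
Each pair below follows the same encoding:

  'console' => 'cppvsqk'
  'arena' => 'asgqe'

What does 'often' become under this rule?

In console: c→c is +0, o→p is +1, n→p is +2, s→v is +3 — the shift increases by 1 each position. The shift increases by 1 at each position, starting from +0: 0, 1, 2, ….
Applying it to often: o+0=o, f+1=g, t+2=v, e+3=h, n+4=r.

ogvhr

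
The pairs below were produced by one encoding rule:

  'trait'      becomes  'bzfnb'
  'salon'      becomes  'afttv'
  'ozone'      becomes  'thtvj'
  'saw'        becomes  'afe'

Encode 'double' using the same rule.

ltzjtj

The shift depends on letter class: consonant t→b is +8, but vowel a→f is +5. The rule splits by letter class: vowels +5, consonants +8.
Applying it to double: d(cons)+8=l, o(vowel)+5=t, u(vowel)+5=z, b(cons)+8=j, l(cons)+8=t, e(vowel)+5=j.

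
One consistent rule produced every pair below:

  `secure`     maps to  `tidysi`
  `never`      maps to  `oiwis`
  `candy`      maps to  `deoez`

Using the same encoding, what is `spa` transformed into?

tqe

The shift depends on letter class: consonant s→t is +1, but vowel e→i is +4. Two shifts are in play — +4 for a/e/i/o/u, +1 for every other letter.
On spa: s(cons)+1=t, p(cons)+1=q, a(vowel)+4=e.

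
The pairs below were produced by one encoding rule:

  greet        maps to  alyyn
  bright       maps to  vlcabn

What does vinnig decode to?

bottom

Compare letters: g→a is +20, r→l is +20, e→y is +20 — a constant shift. Each letter is shifted forward by 20 in the alphabet (a Caesar shift of +20).
Reversing it on vinnig: v−20=b, i−20=o, n−20=t, n−20=t, i−20=o, g−20=m.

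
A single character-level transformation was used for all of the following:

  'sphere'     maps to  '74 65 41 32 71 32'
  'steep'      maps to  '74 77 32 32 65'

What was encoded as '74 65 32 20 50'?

speak

s(#19)→74 and p(#16)→65: differences scale by 3, so n = 3·pos + 17. Each letter becomes 3×(its alphabet position, a=1..z=26) + 17.
Undoing it on 74 65 32 20 50: 74→(74−17)÷3=19=s, 65→(65−17)÷3=16=p, 32→(32−17)÷3=5=e, 20→(20−17)÷3=1=a, 50→(50−17)÷3=11=k.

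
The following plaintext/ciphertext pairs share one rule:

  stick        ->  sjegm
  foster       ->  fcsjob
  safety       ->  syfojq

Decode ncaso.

s(18)→s(18) and t(19)→j(9) fit y≡17x+24 (mod 26); the inverse of 17 mod 26 is 23. Treating letters as 0–25, the rule is x ↦ 17x + 24 (mod 26).
Decoding ncaso: n(13)→23·(13−24)≡7=h; c(2)→23·(2−24)≡14=o; a(0)→23·(0−24)≡20=u; s(18)→23·(18−24)≡18=s; o(14)→23·(14−24)≡4=e (all mod 26).

house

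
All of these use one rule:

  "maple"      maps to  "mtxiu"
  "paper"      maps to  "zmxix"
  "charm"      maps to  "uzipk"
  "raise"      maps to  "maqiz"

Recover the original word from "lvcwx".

Read the word backwards and shift each letter +8.
Reversing it on lvcwx: shift back: l−8=d, v−8=n, c−8=u, w−8=o, x−8=p → dnuop; then reverse → pound.

pound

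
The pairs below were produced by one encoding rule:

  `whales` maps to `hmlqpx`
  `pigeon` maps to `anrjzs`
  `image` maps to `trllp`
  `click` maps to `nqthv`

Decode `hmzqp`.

whole

Shifts by position in whales: pos 0: w→h (+11), pos 1: h→m (+5), pos 2: a→l (+11), pos 3: l→q (+5) — repeating every 2. The shifts repeat in a cycle of length 2: positions 0,1,… shift by +11, +5, then the pattern repeats.
Undoing it on hmzqp: h−11=w, m−5=h, z−11=o, q−5=l, p−11=e.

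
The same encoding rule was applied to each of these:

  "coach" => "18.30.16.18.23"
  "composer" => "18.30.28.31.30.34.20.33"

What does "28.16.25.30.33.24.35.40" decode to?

c is letter #3 and maps to 18: an offset of 15. The number is (letter's place in the alphabet, a=1) + 15.
Reversing it on 28.16.25.30.33.24.35.40: 28→(28−15)÷1=13=m, 16→(16−15)÷1=1=a, 25→(25−15)÷1=10=j, 30→(30−15)÷1=15=o, 33→(33−15)÷1=18=r, 24→(24−15)÷1=9=i, 35→(35−15)÷1=20=t, 40→(40−15)÷1=25=y.

majority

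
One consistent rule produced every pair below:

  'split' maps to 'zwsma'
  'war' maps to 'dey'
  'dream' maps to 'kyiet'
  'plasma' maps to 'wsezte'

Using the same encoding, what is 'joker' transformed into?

The shift depends on letter class: consonant s→z is +7, but vowel i→m is +4. The rule splits by letter class: vowels +4, consonants +7.
On joker: j(cons)+7=q, o(vowel)+4=s, k(cons)+7=r, e(vowel)+4=i, r(cons)+7=y.

qsriy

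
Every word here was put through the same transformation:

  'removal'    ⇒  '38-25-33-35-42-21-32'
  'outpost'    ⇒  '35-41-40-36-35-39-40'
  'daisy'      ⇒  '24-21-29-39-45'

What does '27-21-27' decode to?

gag

r is letter #18 and maps to 38: an offset of 20. Letters become their 1-based position plus 20 (so a→21, b→22, …).
Reversing it on 27-21-27: 27→(27−20)÷1=7=g, 21→(21−20)÷1=1=a, 27→(27−20)÷1=7=g.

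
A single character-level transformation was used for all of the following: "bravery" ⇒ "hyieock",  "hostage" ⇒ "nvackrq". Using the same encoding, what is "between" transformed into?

In bravery: b→h is +6, r→y is +7, a→i is +8, v→e is +9 — the shift increases by 1 each position. Each letter shifts forward by (position + 6), i.e. 6, 7, 8, … — the shift grows by one for each successive letter.
For between: b+6=h, e+7=l, t+8=b, w+9=f, e+10=o, e+11=p, n+12=z.

hlbfopz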